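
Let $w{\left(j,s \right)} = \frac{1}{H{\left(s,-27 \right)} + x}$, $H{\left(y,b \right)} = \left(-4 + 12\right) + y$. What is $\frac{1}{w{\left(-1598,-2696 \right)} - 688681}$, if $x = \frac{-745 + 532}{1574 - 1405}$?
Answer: $- \frac{454485}{312995184454} \approx -1.4521 \cdot 10^{-6}$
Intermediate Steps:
$H{\left(y,b \right)} = 8 + y$
$x = - \frac{213}{169} \approx -1.2604$
$w{\left(j,s \right)} = \frac{1}{\frac{1139}{169} + s}$ ($w{\left(j,s \right)} = \frac{1}{\left(8 + s\right) - \frac{213}{169}} = \frac{1}{\frac{1139}{169} + s}$)
$\frac{1}{w{\left(-1598,-2696 \right)} - 688681} = \frac{1}{\frac{169}{1139 + 169 \left(-2696\right)} - 688681} = \frac{1}{\frac{169}{1139 - 455624} - 688681} = \frac{1}{\frac{169}{-454485} - 688681} = \frac{1}{169 \left(- \frac{1}{454485}\right) - 688681} = \frac{1}{- \frac{169}{454485} - 688681} = \frac{1}{- \frac{312995184454}{454485}} = - \frac{454485}{312995184454}$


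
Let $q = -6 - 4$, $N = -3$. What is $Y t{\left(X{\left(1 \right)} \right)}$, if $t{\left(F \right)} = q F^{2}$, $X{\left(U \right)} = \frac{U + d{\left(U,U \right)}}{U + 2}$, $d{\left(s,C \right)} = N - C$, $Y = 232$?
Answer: $-2320$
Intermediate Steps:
$d{\left(s,C \right)} = -3 - C$
$q = -10$
$X{\left(U \right)} = - \frac{3}{2 + U}$ ($X{\left(U \right)} = \frac{U - \left(3 + U\right)}{U + 2} = - \frac{3}{2 + U}$)
$t{\left(F \right)} = - 10 F^{2}$
$Y t{\left(X{\left(1 \right)} \right)} = 232 \left(- 10 \left(- \frac{3}{2 + 1}\right)^{2}\right) = 232 \left(- 10 \left(- \frac{3}{3}\right)^{2}\right) = 232 \left(- 10 \left(\left(-3\right) \frac{1}{3}\right)^{2}\right) = 232 \left(- 10 \left(-1\right)^{2}\right) = 232 \left(\left(-10\right) 1\right) = 232 \left(-10\right) = -2320$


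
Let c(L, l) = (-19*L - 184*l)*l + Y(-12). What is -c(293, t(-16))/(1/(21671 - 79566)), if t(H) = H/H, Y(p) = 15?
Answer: -332085720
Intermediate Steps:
t(H) = 1
c(L, l) = 15 + l*(-184*l - 19*L) (c(L, l) = (-19*L - 184*l)*l + 15 = (-184*l - 19*L)*l + 15 = l*(-184*l - 19*L) + 15 = 15 + l*(-184*l - 19*L))
-c(293, t(-16))/(1/(21671 - 79566)) = -(15 - 184*1² - 19*293*1)/(1/(21671 - 79566)) = -(15 - 184*1 - 5567)/(1/(-57895)) = -(15 - 184 - 5567)/(-1/57895) = -(-5736)*(-57895) = -1*332085720 = -332085720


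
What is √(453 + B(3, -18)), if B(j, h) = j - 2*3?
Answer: 15*√2 ≈ 21.213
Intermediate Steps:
B(j, h) = -6 + j (B(j, h) = j - 6 = -6 + j)
√(453 + B(3, -18)) = √(453 + (-6 + 3)) = √(453 - 3) = √450 = 15*√2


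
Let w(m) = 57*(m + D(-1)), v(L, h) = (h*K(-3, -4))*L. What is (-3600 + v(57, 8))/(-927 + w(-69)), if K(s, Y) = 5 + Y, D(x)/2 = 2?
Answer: 131/193 ≈ 0.67876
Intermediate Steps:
D(x) = 4 (D(x) = 2*2 = 4)
v(L, h) = L*h (v(L, h) = (h*(5 - 4))*L = (h*1)*L = h*L = L*h)
w(m) = 228 + 57*m (w(m) = 57*(m + 4) = 57*(4 + m) = 228 + 57*m)
(-3600 + v(57, 8))/(-927 + w(-69)) = (-3600 + 57*8)/(-927 + (228 + 57*(-69))) = (-3600 + 456)/(-927 + (228 - 3933)) = -3144/(-927 - 3705) = -3144/(-4632) = -3144*(-1/4632) = 131/193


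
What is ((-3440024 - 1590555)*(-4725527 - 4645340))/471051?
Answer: 47140886741993/471051 ≈ 1.0008e+8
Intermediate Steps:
((-3440024 - 1590555)*(-4725527 - 4645340))/471051 = -5030579*(-9370867)*(1/471051) = 47140886741993*(1/471051) = 47140886741993/471051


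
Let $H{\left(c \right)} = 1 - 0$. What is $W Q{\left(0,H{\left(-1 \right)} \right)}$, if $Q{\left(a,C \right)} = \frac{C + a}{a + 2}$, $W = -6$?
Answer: $-3$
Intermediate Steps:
$H{\left(c \right)} = 1$ ($H{\left(c \right)} = 1 + 0 = 1$)
$Q{\left(a,C \right)} = \frac{C + a}{2 + a}$
$W Q{\left(0,H{\left(-1 \right)} \right)} = - 6 \frac{1 + 0}{2 + 0} = - 6 \cdot \frac{1}{2} \cdot 1 = \left(-6\right) \frac{1}{2} = -3$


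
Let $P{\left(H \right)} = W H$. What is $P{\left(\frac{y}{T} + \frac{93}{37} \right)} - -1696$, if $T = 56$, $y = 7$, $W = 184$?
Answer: $\frac{80715}{37} \approx 2181.5$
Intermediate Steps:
$P{\left(H \right)} = 184 H$
$P{\left(\frac{y}{T} + \frac{93}{37} \right)} - -1696 = 184 \left(\frac{7}{56} + \frac{93}{37}\right) - -1696 = 184 \left(7 \cdot \frac{1}{56} + 93 \cdot \frac{1}{37}\right) + 1696 = 184 \left(\frac{1}{8} + \frac{93}{37}\right) + 1696 = 184 \cdot \frac{781}{296} + 1696 = \frac{17963}{37} + 1696 = \frac{80715}{37}$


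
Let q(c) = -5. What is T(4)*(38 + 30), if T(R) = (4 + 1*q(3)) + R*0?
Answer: -68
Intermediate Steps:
T(R) = -1 (T(R) = (4 + 1*(-5)) + R*0 = (4 - 5) + 0 = -1 + 0 = -1)
T(4)*(38 + 30) = -(38 + 30) = -1*68 = -68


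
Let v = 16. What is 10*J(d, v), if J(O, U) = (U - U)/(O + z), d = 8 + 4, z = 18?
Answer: 0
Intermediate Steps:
d = 12
J(O, U) = 0 (J(O, U) = (U - U)/(O + 18) = 0/(18 + O) = 0)
10*J(d, v) = 10*0 = 0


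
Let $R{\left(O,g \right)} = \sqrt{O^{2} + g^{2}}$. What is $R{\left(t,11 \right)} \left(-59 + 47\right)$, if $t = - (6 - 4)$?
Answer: $- 60 \sqrt{5} \approx -134.16$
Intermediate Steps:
$t = -2$ ($t = \left(-1\right) 2 = -2$)
$R{\left(t,11 \right)} \left(-59 + 47\right) = \sqrt{\left(-2\right)^{2} + 11^{2}} \left(-59 + 47\right) = \sqrt{4 + 121} \left(-12\right) = \sqrt{125} \left(-12\right) = 5 \sqrt{5} \left(-12\right) = - 60 \sqrt{5}$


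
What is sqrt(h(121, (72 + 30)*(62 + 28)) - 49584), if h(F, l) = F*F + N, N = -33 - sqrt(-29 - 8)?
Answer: sqrt(-34976 - I*sqrt(37)) ≈ 0.016 - 187.02*I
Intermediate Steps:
N = -33 - I*sqrt(37) (N = -33 - sqrt(-37) = -33 - I*sqrt(37) ≈ -33.0 - 6.0828*I)
h(F, l) = -33 + F**2 - I*sqrt(37) (h(F, l) = F*F + (-33 - I*sqrt(37)) = F**2 + (-33 - I*sqrt(37)) = -33 + F**2 - I*sqrt(37))
sqrt(h(121, (72 + 30)*(62 + 28)) - 49584) = sqrt((-33 + 121**2 - I*sqrt(37)) - 49584) = sqrt((-33 + 14641 - I*sqrt(37)) - 49584) = sqrt((14608 - I*sqrt(37)) - 49584) = sqrt(-34976 - I*sqrt(37))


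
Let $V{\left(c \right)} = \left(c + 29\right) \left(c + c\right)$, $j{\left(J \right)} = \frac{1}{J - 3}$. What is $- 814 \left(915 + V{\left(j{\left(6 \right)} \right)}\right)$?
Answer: $- \frac{6846554}{9} \approx -7.6073 \cdot 10^{5}$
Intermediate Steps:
$j{\left(J \right)} = \frac{1}{-3 + J}$
$V{\left(c \right)} = 2 c \left(29 + c\right)$ ($V{\left(c \right)} = \left(29 + c\right) 2 c = 2 c \left(29 + c\right)$)
$- 814 \left(915 + V{\left(j{\left(6 \right)} \right)}\right) = - 814 \left(915 + \frac{2 \left(29 + \frac{1}{-3 + 6}\right)}{-3 + 6}\right) = - 814 \left(915 + \frac{2 \left(29 + \frac{1}{3}\right)}{3}\right) = - 814 \left(915 + 2 \cdot \frac{1}{3} \left(29 + \frac{1}{3}\right)\right) = - 814 \left(915 + 2 \cdot \frac{1}{3} \cdot \frac{88}{3}\right) = - 814 \left(915 + \frac{176}{9}\right) = \left(-814\right) \frac{8411}{9} = - \frac{6846554}{9}$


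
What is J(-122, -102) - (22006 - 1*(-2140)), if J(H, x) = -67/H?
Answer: -2945745/122 ≈ -24145.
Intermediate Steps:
J(-122, -102) - (22006 - 1*(-2140)) = -67/(-122) - (22006 - 1*(-2140)) = -67*(-1/122) - (22006 + 2140) = 67/122 - 1*24146 = 67/122 - 24146 = -2945745/122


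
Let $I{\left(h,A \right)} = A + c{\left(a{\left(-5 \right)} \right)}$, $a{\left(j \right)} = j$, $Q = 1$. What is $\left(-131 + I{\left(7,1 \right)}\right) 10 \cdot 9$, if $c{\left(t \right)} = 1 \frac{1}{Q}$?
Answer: $-11610$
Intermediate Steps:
$c{\left(t \right)} = 1$ ($c{\left(t \right)} = 1 \cdot 1^{-1} = 1 \cdot 1 = 1$)
$I{\left(h,A \right)} = 1 + A$ ($I{\left(h,A \right)} = A + 1 = 1 + A$)
$\left(-131 + I{\left(7,1 \right)}\right) 10 \cdot 9 = \left(-131 + \left(1 + 1\right)\right) 10 \cdot 9 = \left(-131 + 2\right) 90 = \left(-129\right) 90 = -11610$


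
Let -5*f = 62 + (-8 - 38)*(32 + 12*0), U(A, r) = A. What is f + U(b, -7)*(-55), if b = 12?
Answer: -378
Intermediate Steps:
f = 282 (f = -(62 + (-8 - 38)*(32 + 12*0))/5 = -(62 - 46*(32 + 0))/5 = -(62 - 46*32)/5 = -(62 - 1472)/5 = -⅕*(-1410) = 282)
f + U(b, -7)*(-55) = 282 + 12*(-55) = 282 - 660 = -378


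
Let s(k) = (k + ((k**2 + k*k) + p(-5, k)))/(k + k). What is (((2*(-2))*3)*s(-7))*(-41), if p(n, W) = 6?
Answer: -23862/7 ≈ -3408.9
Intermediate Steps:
s(k) = (6 + k + 2*k**2)/(2*k) (s(k) = (k + ((k**2 + k*k) + 6))/(k + k) = (k + ((k**2 + k**2) + 6))/((2*k)) = (k + (2*k**2 + 6))*(1/(2*k)) = (k + (6 + 2*k**2))*(1/(2*k)) = (6 + k + 2*k**2)*(1/(2*k)) = (6 + k + 2*k**2)/(2*k))
(((2*(-2))*3)*s(-7))*(-41) = (((2*(-2))*3)*(1/2 - 7 + 3/(-7)))*(-41) = ((-4*3)*(1/2 - 7 + 3*(-1/7)))*(-41) = -12*(1/2 - 7 - 3/7)*(-41) = -12*(-97/14)*(-41) = (582/7)*(-41) = -23862/7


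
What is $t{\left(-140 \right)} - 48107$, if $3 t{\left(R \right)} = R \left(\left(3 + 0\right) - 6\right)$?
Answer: $-47967$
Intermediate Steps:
$t{\left(R \right)} = - R$ ($t{\left(R \right)} = \frac{R \left(\left(3 + 0\right) - 6\right)}{3} = \frac{R \left(3 - 6\right)}{3} = \frac{R \left(-3\right)}{3} = \frac{\left(-3\right) R}{3} = - R$)
$t{\left(-140 \right)} - 48107 = \left(-1\right) \left(-140\right) - 48107 = 140 - 48107 = -47967$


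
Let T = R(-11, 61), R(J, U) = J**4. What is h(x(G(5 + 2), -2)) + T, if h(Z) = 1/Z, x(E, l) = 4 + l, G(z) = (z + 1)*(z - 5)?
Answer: 29283/2 ≈ 14642.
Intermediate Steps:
G(z) = (1 + z)*(-5 + z)
T = 14641 (T = (-11)**4 = 14641)
h(x(G(5 + 2), -2)) + T = 1/(4 - 2) + 14641 = 1/2 + 14641 = 29283/2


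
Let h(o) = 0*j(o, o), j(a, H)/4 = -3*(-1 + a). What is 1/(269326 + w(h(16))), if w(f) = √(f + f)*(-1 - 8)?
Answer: 1/269326 ≈ 3.7130e-6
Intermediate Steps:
j(a, H) = 12 - 12*a (j(a, H) = 4*(-3*(-1 + a)) = 4*(3 - 3*a) = 12 - 12*a)
h(o) = 0 (h(o) = 0*(12 - 12*o) = 0)
w(f) = -9*√2*√f (w(f) = √(2*f)*(-9) = (√2*√f)*(-9) = -9*√2*√f)
1/(269326 + w(h(16))) = 1/(269326 - 9*√2*√0) = 1/(269326 - 9*√2*0) = 1/(269326 + 0) = 1/269326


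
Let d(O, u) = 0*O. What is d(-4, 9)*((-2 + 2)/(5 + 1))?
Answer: 0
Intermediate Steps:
d(O, u) = 0
d(-4, 9)*((-2 + 2)/(5 + 1)) = 0*((-2 + 2)/(5 + 1)) = 0*(0/6) = 0*(0*(⅙)) = 0*0 = 0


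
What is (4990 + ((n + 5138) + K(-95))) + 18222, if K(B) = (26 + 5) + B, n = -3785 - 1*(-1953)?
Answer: 26454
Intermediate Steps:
n = -1832 (n = -3785 + 1953 = -1832)
K(B) = 31 + B
(4990 + ((n + 5138) + K(-95))) + 18222 = (4990 + ((-1832 + 5138) + (31 - 95))) + 18222 = (4990 + (3306 - 64)) + 18222 = (4990 + 3242) + 18222 = 8232 + 18222 = 26454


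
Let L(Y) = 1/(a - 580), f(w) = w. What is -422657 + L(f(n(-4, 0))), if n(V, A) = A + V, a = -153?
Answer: -309807582/733 ≈ -4.2266e+5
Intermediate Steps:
L(Y) = -1/733 (L(Y) = 1/(-153 - 580) = 1/(-733) = -1/733)
-422657 + L(f(n(-4, 0))) = -422657 - 1/733 = -309807582/733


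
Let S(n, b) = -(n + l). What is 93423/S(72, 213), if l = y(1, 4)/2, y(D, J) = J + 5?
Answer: -62282/51 ≈ -1221.2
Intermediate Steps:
y(D, J) = 5 + J
l = 9/2 (l = (5 + 4)/2 = 9*(½) = 9/2 ≈ 4.5000)
S(n, b) = -9/2 - n (S(n, b) = -(n + 9/2) = -(9/2 + n) = -9/2 - n)
93423/S(72, 213) = 93423/(-9/2 - 1*72) = 93423/(-9/2 - 72) = 93423/(-153/2) = 93423*(-2/153) = -62282/51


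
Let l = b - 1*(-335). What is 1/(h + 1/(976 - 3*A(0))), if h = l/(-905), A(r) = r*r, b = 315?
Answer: -176656/126699 ≈ -1.3943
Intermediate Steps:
l = 650 (l = 315 - 1*(-335) = 315 + 335 = 650)
A(r) = r**2
h = -130/181 (h = 650/(-905) = 650*(-1/905) = -130/181 ≈ -0.71823)
1/(h + 1/(976 - 3*A(0))) = 1/(-130/181 + 1/(976 - 3*0**2)) = 1/(-130/181 + 1/(976 - 3*0)) = 1/(-130/181 + 1/(976 + 0)) = 1/(-130/181 + 1/976) = 1/(-126699/176656) = -176656/126699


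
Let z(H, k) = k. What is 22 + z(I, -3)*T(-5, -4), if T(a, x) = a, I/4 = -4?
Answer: 37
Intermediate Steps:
I = -16 (I = 4*(-4) = -16)
22 + z(I, -3)*T(-5, -4) = 22 - 3*(-5) = 22 + 15 = 37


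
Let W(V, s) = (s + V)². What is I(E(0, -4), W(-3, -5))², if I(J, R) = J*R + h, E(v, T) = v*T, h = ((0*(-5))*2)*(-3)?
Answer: 0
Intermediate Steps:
h = 0 (h = (0*2)*(-3) = 0*(-3) = 0)
E(v, T) = T*v
W(V, s) = (V + s)²
I(J, R) = J*R (I(J, R) = J*R + 0 = J*R)
I(E(0, -4), W(-3, -5))² = ((-4*0)*(-3 - 5)²)² = (0*(-8)²)² = (0*64)² = 0² = 0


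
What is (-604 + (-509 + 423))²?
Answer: 476100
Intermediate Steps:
(-604 + (-509 + 423))² = (-604 - 86)² = (-690)² = 476100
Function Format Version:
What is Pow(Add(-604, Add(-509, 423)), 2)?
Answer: 476100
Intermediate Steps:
Pow(Add(-604, Add(-509, 423)), 2) = Pow(Add(-604, -86), 2) = Pow(-690, 2) = 476100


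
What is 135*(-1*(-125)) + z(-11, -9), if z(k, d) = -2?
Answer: 16873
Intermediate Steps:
135*(-1*(-125)) + z(-11, -9) = 135*(-1*(-125)) - 2 = 135*125 - 2 = 16875 - 2 = 16873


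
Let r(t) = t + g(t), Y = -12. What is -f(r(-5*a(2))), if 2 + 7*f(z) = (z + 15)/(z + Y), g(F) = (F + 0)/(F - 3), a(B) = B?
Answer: 209/644 ≈ 0.32453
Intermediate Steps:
g(F) = F/(-3 + F)
r(t) = t + t/(-3 + t)
f(z) = -2/7 + (15 + z)/(7*(-12 + z)) (f(z) = -2/7 + ((z + 15)/(z - 12))/7 = -2/7 + ((15 + z)/(-12 + z))/7 = -2/7 + (15 + z)/(7*(-12 + z)))
-f(r(-5*a(2))) = -(39 - (-5*2)*(-2 - 5*2)/(-3 - 5*2))/(7*(-12 + (-5*2)*(-2 - 5*2)/(-3 - 5*2))) = -(39 - (-10)*(-2 - 10)/(-3 - 10))/(7*(-12 - 10*(-2 - 10)/(-3 - 10))) = -(39 - (-10)*(-12)/(-13))/(7*(-12 - 10*(-12)/(-13))) = -(39 - (-10)*(-1)*(-12)/13)/(7*(-12 - 10*(-1/13)*(-12))) = -(39 - 1*(-120/13))/(7*(-12 - 120/13)) = -(39 + 120/13)/(7*(-276/13)) = -(-13)*627/(7*276*13) = -1*(-209/644) = 209/644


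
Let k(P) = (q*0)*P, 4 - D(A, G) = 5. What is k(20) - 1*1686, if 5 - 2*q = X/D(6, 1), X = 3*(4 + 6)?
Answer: -1686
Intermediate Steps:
X = 30 (X = 3*10 = 30)
D(A, G) = -1 (D(A, G) = 4 - 1*5 = 4 - 5 = -1)
q = 35/2 (q = 5/2 - 15/(-1) = 5/2 - 15*(-1) = 5/2 - ½*(-30) = 5/2 + 15 = 35/2 ≈ 17.500)
k(P) = 0 (k(P) = ((35/2)*0)*P = 0*P = 0)
k(20) - 1*1686 = 0 - 1*1686 = 0 - 1686 = -1686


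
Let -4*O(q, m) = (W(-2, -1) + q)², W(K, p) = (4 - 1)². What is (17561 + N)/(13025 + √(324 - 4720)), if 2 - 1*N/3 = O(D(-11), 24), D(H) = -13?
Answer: 228966475/169655021 - 35158*I*√1099/169655021 ≈ 1.3496 - 0.00687*I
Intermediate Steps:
W(K, p) = 9 (W(K, p) = 3² = 9)
O(q, m) = -(9 + q)²/4
N = 18 (N = 6 - (-3)*(9 - 13)²/4 = 6 - (-3)*(-4)²/4 = 6 - (-3)*16/4 = 6 - 3*(-4) = 6 + 12 = 18)
(17561 + N)/(13025 + √(324 - 4720)) = (17561 + 18)/(13025 + √(324 - 4720)) = 17579/(13025 + √(-4396)) = 17579/(13025 + 2*I*√1099)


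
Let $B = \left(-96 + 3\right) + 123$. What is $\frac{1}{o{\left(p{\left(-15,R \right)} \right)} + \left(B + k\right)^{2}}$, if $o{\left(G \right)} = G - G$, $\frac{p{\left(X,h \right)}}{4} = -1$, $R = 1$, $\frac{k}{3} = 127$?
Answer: $\frac{1}{168921} \approx 5.9199 \cdot 10^{-6}$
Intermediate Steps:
$k = 381$ ($k = 3 \cdot 127 = 381$)
$B = 30$ ($B = -93 + 123 = 30$)
$p{\left(X,h \right)} = -4$ ($p{\left(X,h \right)} = 4 \left(-1\right) = -4$)
$o{\left(G \right)} = 0$
$\frac{1}{o{\left(p{\left(-15,R \right)} \right)} + \left(B + k\right)^{2}} = \frac{1}{0 + \left(30 + 381\right)^{2}} = \frac{1}{0 + 411^{2}} = \frac{1}{0 + 168921} = \frac{1}{168921}$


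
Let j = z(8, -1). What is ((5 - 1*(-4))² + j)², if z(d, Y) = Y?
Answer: 6400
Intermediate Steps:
j = -1
((5 - 1*(-4))² + j)² = ((5 - 1*(-4))² - 1)² = ((5 + 4)² - 1)² = (9² - 1)² = (81 - 1)² = 80² = 6400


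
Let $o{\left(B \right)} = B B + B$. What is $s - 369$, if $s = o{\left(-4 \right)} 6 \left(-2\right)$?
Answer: $-513$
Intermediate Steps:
$o{\left(B \right)} = B + B^{2}$ ($o{\left(B \right)} = B^{2} + B = B + B^{2}$)
$s = -144$ ($s = - 4 \left(1 - 4\right) 6 \left(-2\right) = \left(-4\right) \left(-3\right) 6 \left(-2\right) = 12 \cdot 6 \left(-2\right) = 72 \left(-2\right) = -144$)
$s - 369 = -144 - 369 = -513$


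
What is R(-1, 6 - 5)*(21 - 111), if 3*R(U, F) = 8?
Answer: -240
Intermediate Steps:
R(U, F) = 8/3 (R(U, F) = (1/3)*8 = 8/3)
R(-1, 6 - 5)*(21 - 111) = 8*(21 - 111)/3 = (8/3)*(-90) = -240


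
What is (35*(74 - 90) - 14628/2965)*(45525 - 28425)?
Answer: -5728595760/593 ≈ -9.6604e+6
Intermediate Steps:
(35*(74 - 90) - 14628/2965)*(45525 - 28425) = (35*(-16) - 14628*1/2965)*17100 = (-560 - 14628/2965)*17100 = -1675028/2965*17100 = -5728595760/593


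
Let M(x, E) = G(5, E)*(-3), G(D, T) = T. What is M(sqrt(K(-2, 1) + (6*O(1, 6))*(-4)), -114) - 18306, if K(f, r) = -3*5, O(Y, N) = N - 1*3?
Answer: -17964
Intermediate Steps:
O(Y, N) = -3 + N (O(Y, N) = N - 3 = -3 + N)
K(f, r) = -15
M(x, E) = -3*E (M(x, E) = E*(-3) = -3*E)
M(sqrt(K(-2, 1) + (6*O(1, 6))*(-4)), -114) - 18306 = -3*(-114) - 18306 = 342 - 18306 = -17964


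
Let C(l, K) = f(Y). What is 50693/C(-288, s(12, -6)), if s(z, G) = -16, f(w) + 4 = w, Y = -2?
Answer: -50693/6 ≈ -8448.8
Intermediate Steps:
f(w) = -4 + w
C(l, K) = -6 (C(l, K) = -4 - 2 = -6)
50693/C(-288, s(12, -6)) = 50693/(-6) = 50693*(-⅙) = -50693/6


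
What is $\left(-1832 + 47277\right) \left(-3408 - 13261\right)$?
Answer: $-757522705$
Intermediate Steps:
$\left(-1832 + 47277\right) \left(-3408 - 13261\right) = 45445 \left(-16669\right) = -757522705$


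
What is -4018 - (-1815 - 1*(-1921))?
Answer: -4124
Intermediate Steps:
-4018 - (-1815 - 1*(-1921)) = -4018 - (-1815 + 1921) = -4018 - 1*106 = -4018 - 106 = -4124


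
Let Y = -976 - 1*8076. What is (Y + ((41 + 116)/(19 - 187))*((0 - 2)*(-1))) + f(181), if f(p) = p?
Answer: -745321/84 ≈ -8872.9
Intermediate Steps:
Y = -9052 (Y = -976 - 8076 = -9052)
(Y + ((41 + 116)/(19 - 187))*((0 - 2)*(-1))) + f(181) = (-9052 + ((41 + 116)/(19 - 187))*((0 - 2)*(-1))) + 181 = (-9052 + (157/(-168))*(-2*(-1))) + 181 = (-9052 + (157*(-1/168))*2) + 181 = (-9052 - 157/168*2) + 181 = (-9052 - 157/84) + 181 = -760525/84 + 181 = -745321/84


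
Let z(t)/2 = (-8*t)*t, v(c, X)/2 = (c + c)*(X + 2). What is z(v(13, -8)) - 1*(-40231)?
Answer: -1517273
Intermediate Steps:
v(c, X) = 4*c*(2 + X) (v(c, X) = 2*((c + c)*(X + 2)) = 2*((2*c)*(2 + X)) = 2*(2*c*(2 + X)) = 4*c*(2 + X))
z(t) = -16*t² (z(t) = 2*((-8*t)*t) = 2*(-8*t²) = -16*t²)
z(v(13, -8)) - 1*(-40231) = -16*2704*(2 - 8)² - 1*(-40231) = -16*(4*13*(-6))² + 40231 = -16*(-312)² + 40231 = -16*97344 + 40231 = -1557504 + 40231 = -1517273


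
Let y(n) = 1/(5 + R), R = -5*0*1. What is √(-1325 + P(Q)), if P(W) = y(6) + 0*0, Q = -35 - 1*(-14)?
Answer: 12*I*√230/5 ≈ 36.398*I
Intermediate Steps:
R = 0 (R = 0*1 = 0)
y(n) = ⅕ (y(n) = 1/(5 + 0) = 1/5 = ⅕)
Q = -21 (Q = -35 + 14 = -21)
P(W) = ⅕ (P(W) = ⅕ + 0*0 = ⅕ + 0 = ⅕)
√(-1325 + P(Q)) = √(-1325 + ⅕) = √(-6624/5) = 12*I*√230/5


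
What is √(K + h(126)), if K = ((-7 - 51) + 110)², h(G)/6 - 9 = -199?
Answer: 2*√391 ≈ 39.547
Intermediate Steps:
h(G) = -1140 (h(G) = 54 + 6*(-199) = 54 - 1194 = -1140)
K = 2704 (K = (-58 + 110)² = 52² = 2704)
√(K + h(126)) = √(2704 - 1140) = √1564 = 2*√391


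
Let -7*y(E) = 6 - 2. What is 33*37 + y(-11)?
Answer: 8543/7 ≈ 1220.4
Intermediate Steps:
y(E) = -4/7 (y(E) = -(6 - 2)/7 = -⅐*4 = -4/7)
33*37 + y(-11) = 33*37 - 4/7 = 1221 - 4/7 = 8543/7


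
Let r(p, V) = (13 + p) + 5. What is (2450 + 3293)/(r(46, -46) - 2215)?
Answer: -5743/2151 ≈ -2.6699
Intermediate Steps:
r(p, V) = 18 + p
(2450 + 3293)/(r(46, -46) - 2215) = (2450 + 3293)/((18 + 46) - 2215) = 5743/(64 - 2215) = 5743/(-2151) = 5743*(-1/2151) = -5743/2151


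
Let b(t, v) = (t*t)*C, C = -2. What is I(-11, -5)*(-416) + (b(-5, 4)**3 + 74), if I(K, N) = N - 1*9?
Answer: -119102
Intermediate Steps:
b(t, v) = -2*t**2 (b(t, v) = (t*t)*(-2) = t**2*(-2) = -2*t**2)
I(K, N) = -9 + N (I(K, N) = N - 9 = -9 + N)
I(-11, -5)*(-416) + (b(-5, 4)**3 + 74) = (-9 - 5)*(-416) + ((-2*(-5)**2)**3 + 74) = -14*(-416) + ((-2*25)**3 + 74) = 5824 + ((-50)**3 + 74) = 5824 + (-125000 + 74) = 5824 - 124926 = -119102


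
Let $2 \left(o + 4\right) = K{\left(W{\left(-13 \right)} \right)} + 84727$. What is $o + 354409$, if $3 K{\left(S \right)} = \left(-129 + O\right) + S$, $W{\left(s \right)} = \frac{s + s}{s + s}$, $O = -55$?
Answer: $396738$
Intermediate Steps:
$W{\left(s \right)} = 1$ ($W{\left(s \right)} = \frac{2 s}{2 s} = 2 s \frac{1}{2 s} = 1$)
$K{\left(S \right)} = - \frac{184}{3} + \frac{S}{3}$ ($K{\left(S \right)} = \frac{\left(-129 - 55\right) + S}{3} = \frac{-184 + S}{3} = - \frac{184}{3} + \frac{S}{3}$)
$o = 42329$ ($o = -4 + \frac{\left(- \frac{184}{3} + \frac{1}{3} \cdot 1\right) + 84727}{2} = -4 + \frac{\left(- \frac{184}{3} + \frac{1}{3}\right) + 84727}{2} = -4 + \frac{-61 + 84727}{2} = -4 + \frac{1}{2} \cdot 84666 = -4 + 42333 = 42329$)
$o + 354409 = 42329 + 354409 = 396738$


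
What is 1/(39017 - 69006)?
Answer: -1/29989 ≈ -3.3346e-5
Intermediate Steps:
1/(39017 - 69006) = 1/(-29989) = -1/29989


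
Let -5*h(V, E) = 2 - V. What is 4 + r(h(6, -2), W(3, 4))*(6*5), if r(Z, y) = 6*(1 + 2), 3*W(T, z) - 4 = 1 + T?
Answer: 544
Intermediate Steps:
h(V, E) = -⅖ + V/5 (h(V, E) = -(2 - V)/5 = -⅖ + V/5)
W(T, z) = 5/3 + T/3 (W(T, z) = 4/3 + (1 + T)/3 = 4/3 + (⅓ + T/3) = 5/3 + T/3)
r(Z, y) = 18 (r(Z, y) = 6*3 = 18)
4 + r(h(6, -2), W(3, 4))*(6*5) = 4 + 18*(6*5) = 4 + 18*30 = 4 + 540 = 544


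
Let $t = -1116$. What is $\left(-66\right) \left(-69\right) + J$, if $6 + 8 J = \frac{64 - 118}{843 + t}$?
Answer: $\frac{414348}{91} \approx 4553.3$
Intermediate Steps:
$J = - \frac{66}{91}$ ($J = - \frac{3}{4} + \frac{\left(64 - 118\right) \frac{1}{843 - 1116}}{8} = - \frac{3}{4} + \frac{\left(-54\right) \frac{1}{-273}}{8} = - \frac{3}{4} + \frac{\left(-54\right) \left(- \frac{1}{273}\right)}{8} = - \frac{3}{4} + \frac{1}{8} \cdot \frac{18}{91} = - \frac{3}{4} + \frac{9}{364} = - \frac{66}{91} \approx -0.72528$)
$\left(-66\right) \left(-69\right) + J = \left(-66\right) \left(-69\right) - \frac{66}{91} = 4554 - \frac{66}{91} = \frac{414348}{91}$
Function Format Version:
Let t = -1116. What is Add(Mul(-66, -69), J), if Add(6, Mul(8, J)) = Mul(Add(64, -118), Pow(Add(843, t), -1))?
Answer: Rational(414348, 91) ≈ 4553.3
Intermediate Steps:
J = Rational(-66, 91) (J = Add(Rational(-3, 4), Mul(Rational(1, 8), Mul(Add(64, -118), Pow(Add(843, -1116), -1)))) = Add(Rational(-3, 4), Mul(Rational(1, 8), Mul(-54, Pow(-273, -1)))) = Add(Rational(-3, 4), Mul(Rational(1, 8), Mul(-54, Rational(-1, 273)))) = Add(Rational(-3, 4), Mul(Rational(1, 8), Rational(18, 91))) = Add(Rational(-3, 4), Rational(9, 364)) = Rational(-66, 91) ≈ -0.72528)
Add(Mul(-66, -69), J) = Add(Mul(-66, -69), Rational(-66, 91)) = Add(4554, Rational(-66, 91)) = Rational(414348, 91)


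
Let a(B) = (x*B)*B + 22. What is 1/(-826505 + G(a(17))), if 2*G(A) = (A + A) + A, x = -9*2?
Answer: -1/834275 ≈ -1.1986e-6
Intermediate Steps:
x = -18
a(B) = 22 - 18*B**2 (a(B) = (-18*B)*B + 22 = -18*B**2 + 22 = 22 - 18*B**2)
G(A) = 3*A/2 (G(A) = ((A + A) + A)/2 = (2*A + A)/2 = (3*A)/2 = 3*A/2)
1/(-826505 + G(a(17))) = 1/(-826505 + 3*(22 - 18*17**2)/2) = 1/(-826505 + 3*(22 - 18*289)/2) = 1/(-826505 + 3*(22 - 5202)/2) = 1/(-826505 + (3/2)*(-5180)) = 1/(-826505 - 7770) = 1/(-834275) = -1/834275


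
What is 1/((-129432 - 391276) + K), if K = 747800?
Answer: 1/227092 ≈ 4.4035e-6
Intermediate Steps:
1/((-129432 - 391276) + K) = 1/((-129432 - 391276) + 747800) = 1/(-520708 + 747800) = 1/227092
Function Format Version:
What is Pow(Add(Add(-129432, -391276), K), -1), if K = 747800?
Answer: Rational(1, 227092) ≈ 4.4035e-6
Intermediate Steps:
Pow(Add(Add(-129432, -391276), K), -1) = Pow(Add(Add(-129432, -391276), 747800), -1) = Pow(Add(-520708, 747800), -1) = Pow(227092, -1) = Rational(1, 227092)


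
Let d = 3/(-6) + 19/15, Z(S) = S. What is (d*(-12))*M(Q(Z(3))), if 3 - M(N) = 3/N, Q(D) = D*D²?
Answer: -1196/45 ≈ -26.578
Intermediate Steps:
Q(D) = D³
M(N) = 3 - 3/N
d = 23/30 (d = 3*(-⅙) + 19*(1/15) = -½ + 19/15 = 23/30 ≈ 0.76667)
(d*(-12))*M(Q(Z(3))) = ((23/30)*(-12))*(3 - 3/(3³)) = -46*(3 - 3/27)/5 = -46*(3 - 3*1/27)/5 = -46*(3 - ⅑)/5 = -46/5*26/9 = -1196/45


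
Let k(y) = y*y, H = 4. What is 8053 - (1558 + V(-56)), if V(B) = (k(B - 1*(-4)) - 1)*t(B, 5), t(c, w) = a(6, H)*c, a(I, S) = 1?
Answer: 157863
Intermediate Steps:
k(y) = y²
t(c, w) = c (t(c, w) = 1*c = c)
V(B) = B*(-1 + (4 + B)²) (V(B) = ((B - 1*(-4))² - 1)*B = ((B + 4)² - 1)*B = ((4 + B)² - 1)*B = (-1 + (4 + B)²)*B = B*(-1 + (4 + B)²))
8053 - (1558 + V(-56)) = 8053 - (1558 - 56*(-1 + (4 - 56)²)) = 8053 - (1558 - 56*(-1 + (-52)²)) = 8053 - (1558 - 56*(-1 + 2704)) = 8053 - (1558 - 56*2703) = 8053 - (1558 - 151368) = 8053 - 1*(-149810) = 8053 + 149810 = 157863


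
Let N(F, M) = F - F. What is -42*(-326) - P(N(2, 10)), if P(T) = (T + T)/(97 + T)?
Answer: 13692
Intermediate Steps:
N(F, M) = 0
P(T) = 2*T/(97 + T) (P(T) = (2*T)/(97 + T) = 2*T/(97 + T))
-42*(-326) - P(N(2, 10)) = -42*(-326) - 2*0/(97 + 0) = 13692 - 2*0/97 = 13692 - 1*0 = 13692 + 0 = 13692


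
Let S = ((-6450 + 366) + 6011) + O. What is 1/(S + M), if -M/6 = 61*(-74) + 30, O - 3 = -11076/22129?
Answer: 22129/593798510 ≈ 3.7267e-5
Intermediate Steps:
O = 55311/22129 (O = 3 - 11076/22129 = 55311/22129 ≈ 2.4995)
M = 26904 (M = -6*(61*(-74) + 30) = -6*(-4514 + 30) = -6*(-4484) = 26904)
S = -1560106/22129 (S = ((-6450 + 366) + 6011) + 55311/22129 = (-6084 + 6011) + 55311/22129 = -73 + 55311/22129 = -1560106/22129 ≈ -70.500)
1/(S + M) = 1/(-1560106/22129 + 26904) = 1/(593798510/22129) = 22129/593798510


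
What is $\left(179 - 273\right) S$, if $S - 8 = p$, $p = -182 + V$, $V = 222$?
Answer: $-4512$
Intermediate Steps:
$p = 40$ ($p = -182 + 222 = 40$)
$S = 48$ ($S = 8 + 40 = 48$)
$\left(179 - 273\right) S = \left(179 - 273\right) 48 = \left(-94\right) 48 = -4512$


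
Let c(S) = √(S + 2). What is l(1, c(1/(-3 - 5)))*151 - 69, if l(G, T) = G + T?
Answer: 82 + 151*√30/4 ≈ 288.77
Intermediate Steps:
c(S) = √(2 + S)
l(1, c(1/(-3 - 5)))*151 - 69 = (1 + √(2 + 1/(-3 - 5)))*151 - 69 = (1 + √(2 + 1/(-8)))*151 - 69 = (1 + √(2 - ⅛))*151 - 69 = (1 + √(15/8))*151 - 69 = (1 + √30/4)*151 - 69 = (151 + 151*√30/4) - 69 = 82 + 151*√30/4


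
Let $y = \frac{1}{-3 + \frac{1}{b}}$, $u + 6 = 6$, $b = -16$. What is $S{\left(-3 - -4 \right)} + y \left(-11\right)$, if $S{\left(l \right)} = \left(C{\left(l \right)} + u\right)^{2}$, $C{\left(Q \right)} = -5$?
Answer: $\frac{1401}{49} \approx 28.592$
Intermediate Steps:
$u = 0$ ($u = -6 + 6 = 0$)
$S{\left(l \right)} = 25$ ($S{\left(l \right)} = \left(-5 + 0\right)^{2} = \left(-5\right)^{2} = 25$)
$y = - \frac{16}{49}$ ($y = \frac{1}{-3 + \frac{1}{-16}} = \frac{1}{-3 - \frac{1}{16}} = \frac{1}{- \frac{49}{16}} = - \frac{16}{49} \approx -0.32653$)
$S{\left(-3 - -4 \right)} + y \left(-11\right) = 25 - - \frac{176}{49} = 25 + \frac{176}{49} = \frac{1401}{49}$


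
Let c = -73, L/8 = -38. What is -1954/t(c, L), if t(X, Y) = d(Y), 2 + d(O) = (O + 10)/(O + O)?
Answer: 594016/461 ≈ 1288.5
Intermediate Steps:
L = -304 (L = 8*(-38) = -304)
d(O) = -2 + (10 + O)/(2*O) (d(O) = -2 + (O + 10)/(O + O) = -2 + (10 + O)/((2*O)) = -2 + (10 + O)*(1/(2*O)) = -2 + (10 + O)/(2*O))
t(X, Y) = -3/2 + 5/Y
-1954/t(c, L) = -1954/(-3/2 + 5/(-304)) = -1954/(-3/2 + 5*(-1/304)) = -1954/(-3/2 - 5/304) = -1954/(-461/304) = -1954*(-304/461) = 594016/461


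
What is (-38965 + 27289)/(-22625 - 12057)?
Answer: 5838/17341 ≈ 0.33666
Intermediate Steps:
(-38965 + 27289)/(-22625 - 12057) = -11676/(-34682) = -11676*(-1/34682) = 5838/17341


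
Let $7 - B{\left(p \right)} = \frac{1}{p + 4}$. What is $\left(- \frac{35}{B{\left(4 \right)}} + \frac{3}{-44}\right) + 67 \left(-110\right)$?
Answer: $- \frac{324507}{44} \approx -7375.2$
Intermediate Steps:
$B{\left(p \right)} = 7 - \frac{1}{4 + p}$ ($B{\left(p \right)} = 7 - \frac{1}{p + 4} = 7 - \frac{1}{4 + p}$)
$\left(- \frac{35}{B{\left(4 \right)}} + \frac{3}{-44}\right) + 67 \left(-110\right) = \left(- \frac{35}{\frac{1}{4 + 4} \left(27 + 7 \cdot 4\right)} + \frac{3}{-44}\right) + 67 \left(-110\right) = \left(- \frac{35}{\frac{1}{8} \left(27 + 28\right)} + 3 \left(- \frac{1}{44}\right)\right) - 7370 = \left(- \frac{35}{\frac{1}{8} \cdot 55} - \frac{3}{44}\right) - 7370 = \left(- \frac{35}{\frac{55}{8}} - \frac{3}{44}\right) - 7370 = \left(\left(-35\right) \frac{8}{55} - \frac{3}{44}\right) - 7370 = \left(- \frac{56}{11} - \frac{3}{44}\right) - 7370 = - \frac{227}{44} - 7370 = - \frac{324507}{44}$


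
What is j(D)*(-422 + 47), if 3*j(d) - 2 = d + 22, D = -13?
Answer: -1375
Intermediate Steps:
j(d) = 8 + d/3 (j(d) = ⅔ + (d + 22)/3 = ⅔ + (22 + d)/3 = ⅔ + (22/3 + d/3) = 8 + d/3)
j(D)*(-422 + 47) = (8 + (⅓)*(-13))*(-422 + 47) = (8 - 13/3)*(-375) = (11/3)*(-375) = -1375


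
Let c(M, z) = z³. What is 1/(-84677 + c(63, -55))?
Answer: -1/251052 ≈ -3.9832e-6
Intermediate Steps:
1/(-84677 + c(63, -55)) = 1/(-84677 + (-55)³) = 1/(-84677 - 166375) = 1/(-251052) = -1/251052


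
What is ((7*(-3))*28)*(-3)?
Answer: 1764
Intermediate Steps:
((7*(-3))*28)*(-3) = -21*28*(-3) = -588*(-3) = 1764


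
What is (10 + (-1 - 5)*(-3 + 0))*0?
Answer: 0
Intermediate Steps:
(10 + (-1 - 5)*(-3 + 0))*0 = (10 - 6*(-3))*0 = (10 + 18)*0 = 28*0 = 0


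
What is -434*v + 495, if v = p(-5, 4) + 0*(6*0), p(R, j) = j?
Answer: -1241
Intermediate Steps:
v = 4 (v = 4 + 0*(6*0) = 4 + 0*0 = 4 + 0 = 4)
-434*v + 495 = -434*4 + 495 = -1736 + 495 = -1241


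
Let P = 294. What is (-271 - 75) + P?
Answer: -52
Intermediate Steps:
(-271 - 75) + P = (-271 - 75) + 294 = -346 + 294 = -52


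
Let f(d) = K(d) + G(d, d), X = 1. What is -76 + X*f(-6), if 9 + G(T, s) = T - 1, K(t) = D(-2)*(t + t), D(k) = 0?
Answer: -92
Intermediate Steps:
K(t) = 0 (K(t) = 0*(t + t) = 0*(2*t) = 0)
G(T, s) = -10 + T (G(T, s) = -9 + (T - 1) = -9 + (-1 + T) = -10 + T)
f(d) = -10 + d (f(d) = 0 + (-10 + d) = -10 + d)
-76 + X*f(-6) = -76 + 1*(-10 - 6) = -76 + 1*(-16) = -76 - 16 = -92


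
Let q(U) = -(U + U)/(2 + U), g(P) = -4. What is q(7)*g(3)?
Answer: 56/9 ≈ 6.2222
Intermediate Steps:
q(U) = -2*U/(2 + U)
q(7)*g(3) = -2*7/(2 + 7)*(-4) = -2*7/9*(-4) = -2*7*⅑*(-4) = -14/9*(-4) = 56/9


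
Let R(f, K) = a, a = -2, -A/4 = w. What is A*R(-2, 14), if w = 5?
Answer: 40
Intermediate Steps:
A = -20 (A = -4*5 = -20)
R(f, K) = -2
A*R(-2, 14) = -20*(-2) = 40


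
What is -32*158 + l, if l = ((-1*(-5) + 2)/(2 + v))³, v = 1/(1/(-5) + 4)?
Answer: -399634755/79507 ≈ -5026.4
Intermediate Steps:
v = 5/19 (v = 1/(-⅕ + 4) = 1/(19/5) = 5/19 ≈ 0.26316)
l = 2352637/79507 (l = ((-1*(-5) + 2)/(2 + 5/19))³ = ((5 + 2)/(43/19))³ = (7*(19/43))³ = (133/43)³ = 2352637/79507 ≈ 29.590)
-32*158 + l = -32*158 + 2352637/79507 = -5056 + 2352637/79507 = -399634755/79507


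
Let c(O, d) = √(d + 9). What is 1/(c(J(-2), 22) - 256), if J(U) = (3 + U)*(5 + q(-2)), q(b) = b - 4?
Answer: -256/65505 - √31/65505 ≈ -0.0039931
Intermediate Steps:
q(b) = -4 + b
J(U) = -3 - U (J(U) = (3 + U)*(5 + (-4 - 2)) = (3 + U)*(5 - 6) = (3 + U)*(-1) = -3 - U)
c(O, d) = √(9 + d)
1/(c(J(-2), 22) - 256) = 1/(√(9 + 22) - 256) = 1/(√31 - 256) = 1/(-256 + √31)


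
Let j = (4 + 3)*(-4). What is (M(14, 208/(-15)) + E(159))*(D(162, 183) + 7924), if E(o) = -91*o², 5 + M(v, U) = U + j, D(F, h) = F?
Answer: -279041941048/15 ≈ -1.8603e+10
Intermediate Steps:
j = -28 (j = 7*(-4) = -28)
M(v, U) = -33 + U (M(v, U) = -5 + (U - 28) = -5 + (-28 + U) = -33 + U)
(M(14, 208/(-15)) + E(159))*(D(162, 183) + 7924) = ((-33 + 208/(-15)) - 91*159²)*(162 + 7924) = ((-33 + 208*(-1/15)) - 91*25281)*8086 = ((-33 - 208/15) - 2300571)*8086 = (-703/15 - 2300571)*8086 = -34509268/15*8086 = -279041941048/15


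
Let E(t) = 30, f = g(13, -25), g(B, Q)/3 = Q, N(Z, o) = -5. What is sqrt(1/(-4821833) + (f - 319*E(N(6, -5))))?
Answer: I*sqrt(224246958718351238)/4821833 ≈ 98.209*I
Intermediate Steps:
g(B, Q) = 3*Q
f = -75 (f = 3*(-25) = -75)
sqrt(1/(-4821833) + (f - 319*E(N(6, -5)))) = sqrt(1/(-4821833) + (-75 - 319*30)) = sqrt(-1/4821833 + (-75 - 9570)) = sqrt(-1/4821833 - 9645) = sqrt(-46506579286/4821833) = I*sqrt(224246958718351238)/4821833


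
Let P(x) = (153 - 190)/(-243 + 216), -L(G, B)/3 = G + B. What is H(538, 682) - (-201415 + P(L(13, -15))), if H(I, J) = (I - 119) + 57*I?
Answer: 6277463/27 ≈ 2.3250e+5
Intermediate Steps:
L(G, B) = -3*B - 3*G (L(G, B) = -3*(G + B) = -3*(B + G) = -3*B - 3*G)
P(x) = 37/27 (P(x) = -37/(-27) = -37*(-1/27) = 37/27)
H(I, J) = -119 + 58*I (H(I, J) = (-119 + I) + 57*I = -119 + 58*I)
H(538, 682) - (-201415 + P(L(13, -15))) = (-119 + 58*538) - (-201415 + 37/27) = (-119 + 31204) - 1*(-5438168/27) = 31085 + 5438168/27 = 6277463/27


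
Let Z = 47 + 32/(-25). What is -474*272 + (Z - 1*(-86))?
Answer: -3219907/25 ≈ -1.2880e+5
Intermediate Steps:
Z = 1143/25 (Z = 47 + 32*(-1/25) = 47 - 32/25 = 1143/25 ≈ 45.720)
-474*272 + (Z - 1*(-86)) = -474*272 + (1143/25 - 1*(-86)) = -128928 + (1143/25 + 86) = -128928 + 3293/25 = -3219907/25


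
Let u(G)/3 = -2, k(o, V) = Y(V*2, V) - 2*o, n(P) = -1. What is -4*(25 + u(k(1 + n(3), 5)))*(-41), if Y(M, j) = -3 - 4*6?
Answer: 3116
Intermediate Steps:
Y(M, j) = -27 (Y(M, j) = -3 - 24 = -27)
k(o, V) = -27 - 2*o
u(G) = -6 (u(G) = 3*(-2) = -6)
-4*(25 + u(k(1 + n(3), 5)))*(-41) = -4*(25 - 6)*(-41) = -4*19*(-41) = -76*(-41) = 3116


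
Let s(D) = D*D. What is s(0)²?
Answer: 0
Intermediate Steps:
s(D) = D²
s(0)² = (0²)² = 0² = 0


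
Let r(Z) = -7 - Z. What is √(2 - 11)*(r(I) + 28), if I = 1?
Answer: 60*I ≈ 60.0*I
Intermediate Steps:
√(2 - 11)*(r(I) + 28) = √(2 - 11)*((-7 - 1*1) + 28) = √(-9)*((-7 - 1) + 28) = (3*I)*(-8 + 28) = (3*I)*20 = 60*I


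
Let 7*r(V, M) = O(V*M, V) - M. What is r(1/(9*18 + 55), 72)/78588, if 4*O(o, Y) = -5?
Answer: -293/2200464 ≈ -0.00013315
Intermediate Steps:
O(o, Y) = -5/4 (O(o, Y) = (1/4)*(-5) = -5/4)
r(V, M) = -5/28 - M/7 (r(V, M) = (-5/4 - M)/7 = -5/28 - M/7)
r(1/(9*18 + 55), 72)/78588 = (-5/28 - 1/7*72)/78588 = (-5/28 - 72/7)*(1/78588) = -293/28*1/78588 = -293/2200464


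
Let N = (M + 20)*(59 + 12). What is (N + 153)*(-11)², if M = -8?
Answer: 121605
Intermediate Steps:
N = 852 (N = (-8 + 20)*(59 + 12) = 12*71 = 852)
(N + 153)*(-11)² = (852 + 153)*(-11)² = 1005*121 = 121605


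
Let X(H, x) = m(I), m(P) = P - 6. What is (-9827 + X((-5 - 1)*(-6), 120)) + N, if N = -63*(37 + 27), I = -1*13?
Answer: -13878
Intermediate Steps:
I = -13
N = -4032 (N = -63*64 = -4032)
m(P) = -6 + P
X(H, x) = -19 (X(H, x) = -6 - 13 = -19)
(-9827 + X((-5 - 1)*(-6), 120)) + N = (-9827 - 19) - 4032 = -9846 - 4032 = -13878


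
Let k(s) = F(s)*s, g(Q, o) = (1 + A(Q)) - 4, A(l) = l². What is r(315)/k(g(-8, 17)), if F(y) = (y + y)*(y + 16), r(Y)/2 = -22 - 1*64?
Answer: -86/286517 ≈ -0.00030016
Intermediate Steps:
r(Y) = -172 (r(Y) = 2*(-22 - 1*64) = 2*(-22 - 64) = 2*(-86) = -172)
F(y) = 2*y*(16 + y) (F(y) = (2*y)*(16 + y) = 2*y*(16 + y))
g(Q, o) = -3 + Q² (g(Q, o) = (1 + Q²) - 4 = -3 + Q²)
k(s) = 2*s²*(16 + s) (k(s) = (2*s*(16 + s))*s = 2*s²*(16 + s))
r(315)/k(g(-8, 17)) = -172*1/(2*(-3 + (-8)²)²*(16 + (-3 + (-8)²))) = -172*1/(2*(-3 + 64)²*(16 + (-3 + 64))) = -172*1/(7442*(16 + 61)) = -172/(2*3721*77) = -172/573034 = -172*1/573034 = -86/286517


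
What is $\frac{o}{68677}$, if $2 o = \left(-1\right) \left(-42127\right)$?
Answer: $\frac{42127}{137354} \approx 0.3067$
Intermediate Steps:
$o = \frac{42127}{2}$ ($o = \frac{\left(-1\right) \left(-42127\right)}{2} = \frac{1}{2} \cdot 42127 = \frac{42127}{2} \approx 21064.0$)
$\frac{o}{68677} = \frac{42127}{2 \cdot 68677} = \frac{42127}{2} \cdot \frac{1}{68677} = \frac{42127}{137354}$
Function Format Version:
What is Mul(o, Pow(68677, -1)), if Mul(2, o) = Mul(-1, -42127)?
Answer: Rational(42127, 137354) ≈ 0.30670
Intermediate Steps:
o = Rational(42127, 2) (o = Mul(Rational(1, 2), Mul(-1, -42127)) = Mul(Rational(1, 2), 42127) = Rational(42127, 2) ≈ 21064.)
Mul(o, Pow(68677, -1)) = Mul(Rational(42127, 2), Pow(68677, -1)) = Mul(Rational(42127, 2), Rational(1, 68677)) = Rational(42127, 137354)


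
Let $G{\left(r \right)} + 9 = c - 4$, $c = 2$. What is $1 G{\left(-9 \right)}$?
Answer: $-11$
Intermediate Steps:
$G{\left(r \right)} = -11$ ($G{\left(r \right)} = -9 + \left(2 - 4\right) = -9 - 2 = -11$)
$1 G{\left(-9 \right)} = 1 \left(-11\right) = -11$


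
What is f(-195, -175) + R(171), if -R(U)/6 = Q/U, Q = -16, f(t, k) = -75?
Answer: -4243/57 ≈ -74.439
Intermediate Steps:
R(U) = 96/U (R(U) = -6*(-16)/U = -(-96)/U = 96/U)
f(-195, -175) + R(171) = -75 + 96/171 = -75 + 96*(1/171) = -75 + 32/57 = -4243/57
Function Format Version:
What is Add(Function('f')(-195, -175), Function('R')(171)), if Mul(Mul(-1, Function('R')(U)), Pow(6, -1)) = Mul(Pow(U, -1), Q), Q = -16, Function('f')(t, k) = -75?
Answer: Rational(-4243, 57) ≈ -74.439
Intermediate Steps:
Function('R')(U) = Mul(96, Pow(U, -1)) (Function('R')(U) = Mul(-6, Mul(Pow(U, -1), -16)) = Mul(-6, Mul(-16, Pow(U, -1))) = Mul(96, Pow(U, -1)))
Add(Function('f')(-195, -175), Function('R')(171)) = Add(-75, Mul(96, Pow(171, -1))) = Add(-75, Mul(96, Rational(1, 171))) = Add(-75, Rational(32, 57)) = Rational(-4243, 57)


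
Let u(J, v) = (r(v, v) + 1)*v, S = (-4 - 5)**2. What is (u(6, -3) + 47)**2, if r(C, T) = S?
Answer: 39601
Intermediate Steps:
S = 81 (S = (-9)**2 = 81)
r(C, T) = 81
u(J, v) = 82*v (u(J, v) = (81 + 1)*v = 82*v)
(u(6, -3) + 47)**2 = (82*(-3) + 47)**2 = (-246 + 47)**2 = (-199)**2 = 39601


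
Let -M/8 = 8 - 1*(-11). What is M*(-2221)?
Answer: 337592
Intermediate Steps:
M = -152 (M = -8*(8 - 1*(-11)) = -8*(8 + 11) = -8*19 = -152)
M*(-2221) = -152*(-2221) = 337592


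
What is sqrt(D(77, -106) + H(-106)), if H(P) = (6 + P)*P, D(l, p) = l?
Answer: sqrt(10677) ≈ 103.33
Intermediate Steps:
H(P) = P*(6 + P)
sqrt(D(77, -106) + H(-106)) = sqrt(77 - 106*(6 - 106)) = sqrt(77 - 106*(-100)) = sqrt(77 + 10600) = sqrt(10677)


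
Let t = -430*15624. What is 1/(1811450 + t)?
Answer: -1/4906870 ≈ -2.0380e-7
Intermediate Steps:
t = -6718320
1/(1811450 + t) = 1/(1811450 - 6718320) = 1/(-4906870) = -1/4906870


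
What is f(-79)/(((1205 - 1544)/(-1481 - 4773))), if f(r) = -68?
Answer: -425272/339 ≈ -1254.5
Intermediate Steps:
f(-79)/(((1205 - 1544)/(-1481 - 4773))) = -68*(-1481 - 4773)/(1205 - 1544) = -68/((-339/(-6254))) = -68/((-339*(-1/6254))) = -68/339/6254 = -68*6254/339 = -425272/339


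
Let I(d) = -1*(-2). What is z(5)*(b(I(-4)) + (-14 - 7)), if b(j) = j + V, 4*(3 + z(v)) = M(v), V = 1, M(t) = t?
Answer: 63/2 ≈ 31.500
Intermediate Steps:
I(d) = 2
z(v) = -3 + v/4
b(j) = 1 + j (b(j) = j + 1 = 1 + j)
z(5)*(b(I(-4)) + (-14 - 7)) = (-3 + (¼)*5)*((1 + 2) + (-14 - 7)) = (-3 + 5/4)*(3 - 21) = -7/4*(-18) = 63/2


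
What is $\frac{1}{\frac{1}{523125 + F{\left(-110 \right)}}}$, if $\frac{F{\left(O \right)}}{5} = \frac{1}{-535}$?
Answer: $\frac{55974374}{107} \approx 5.2313 \cdot 10^{5}$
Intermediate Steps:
$F{\left(O \right)} = - \frac{1}{107}$ ($F{\left(O \right)} = \frac{5}{-535} = 5 \left(- \frac{1}{535}\right) = - \frac{1}{107}$)
$\frac{1}{\frac{1}{523125 + F{\left(-110 \right)}}} = \frac{1}{\frac{1}{523125 - \frac{1}{107}}} = \frac{1}{\frac{1}{\frac{55974374}{107}}} = \frac{1}{\frac{107}{55974374}} = \frac{55974374}{107}$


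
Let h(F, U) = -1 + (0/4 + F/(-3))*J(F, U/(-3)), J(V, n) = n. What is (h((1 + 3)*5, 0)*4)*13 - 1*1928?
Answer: -1980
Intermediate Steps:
h(F, U) = -1 + F*U/9 (h(F, U) = -1 + (0/4 + F/(-3))*(U/(-3)) = -1 + (0*(¼) + F*(-⅓))*(U*(-⅓)) = -1 + (0 - F/3)*(-U/3) = -1 + (-F/3)*(-U/3) = -1 + F*U/9)
(h((1 + 3)*5, 0)*4)*13 - 1*1928 = ((-1 + (⅑)*((1 + 3)*5)*0)*4)*13 - 1*1928 = ((-1 + (⅑)*(4*5)*0)*4)*13 - 1928 = ((-1 + (⅑)*20*0)*4)*13 - 1928 = ((-1 + 0)*4)*13 - 1928 = -1*4*13 - 1928 = -4*13 - 1928 = -52 - 1928 = -1980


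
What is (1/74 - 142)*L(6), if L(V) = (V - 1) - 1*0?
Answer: -52535/74 ≈ -709.93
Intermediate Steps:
L(V) = -1 + V (L(V) = (-1 + V) + 0 = -1 + V)
(1/74 - 142)*L(6) = (1/74 - 142)*(-1 + 6) = (1/74 - 142)*5 = -10507/74*5 = -52535/74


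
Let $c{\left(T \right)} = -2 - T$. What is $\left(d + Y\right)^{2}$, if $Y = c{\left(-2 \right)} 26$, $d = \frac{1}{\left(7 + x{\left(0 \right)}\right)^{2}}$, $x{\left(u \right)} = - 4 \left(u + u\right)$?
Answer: $\frac{1}{2401} \approx 0.00041649$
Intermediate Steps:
$x{\left(u \right)} = - 8 u$ ($x{\left(u \right)} = - 4 \cdot 2 u = - 8 u$)
$d = \frac{1}{49}$ ($d = \frac{1}{\left(7 - 0\right)^{2}} = \frac{1}{\left(7 + 0\right)^{2}} = \frac{1}{7^{2}} = \frac{1}{49} \approx 0.020408$)
$Y = 0$ ($Y = \left(-2 - -2\right) 26 = \left(-2 + 2\right) 26 = 0 \cdot 26 = 0$)
$\left(d + Y\right)^{2} = \left(\frac{1}{49} + 0\right)^{2} = \left(\frac{1}{49}\right)^{2} = \frac{1}{2401}$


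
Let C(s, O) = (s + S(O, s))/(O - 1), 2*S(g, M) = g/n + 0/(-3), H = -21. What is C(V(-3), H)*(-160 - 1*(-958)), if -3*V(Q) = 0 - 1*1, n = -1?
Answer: -8645/22 ≈ -392.95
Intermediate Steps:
V(Q) = ⅓ (V(Q) = -(0 - 1*1)/3 = -(0 - 1)/3 = -⅓*(-1) = ⅓)
S(g, M) = -g/2 (S(g, M) = (g/(-1) + 0/(-3))/2 = (g*(-1) + 0*(-⅓))/2 = (-g + 0)/2 = (-g)/2 = -g/2)
C(s, O) = (s - O/2)/(-1 + O) (C(s, O) = (s - O/2)/(O - 1) = (s - O/2)/(-1 + O))
C(V(-3), H)*(-160 - 1*(-958)) = ((⅓ - ½*(-21))/(-1 - 21))*(-160 - 1*(-958)) = ((⅓ + 21/2)/(-22))*(-160 + 958) = -1/22*65/6*798 = -65/132*798 = -8645/22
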